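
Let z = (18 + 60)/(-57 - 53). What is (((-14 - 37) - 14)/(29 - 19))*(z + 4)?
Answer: -2353/110 ≈ -21.391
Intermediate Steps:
z = -39/55 (z = 78/(-110) = 78*(-1/110) = -39/55 ≈ -0.70909)
(((-14 - 37) - 14)/(29 - 19))*(z + 4) = (((-14 - 37) - 14)/(29 - 19))*(-39/55 + 4) = ((-51 - 14)/10)*(181/55) = -65*⅒*(181/55) = -13/2*181/55 = -2353/110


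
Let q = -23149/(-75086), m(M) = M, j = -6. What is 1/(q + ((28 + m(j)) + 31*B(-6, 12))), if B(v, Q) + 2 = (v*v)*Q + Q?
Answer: 75086/1030503413 ≈ 7.2863e-5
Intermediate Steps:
q = 23149/75086 (q = -23149*(-1/75086) = 23149/75086 ≈ 0.30830)
B(v, Q) = -2 + Q + Q*v² (B(v, Q) = -2 + ((v*v)*Q + Q) = -2 + (v²*Q + Q) = -2 + (Q*v² + Q) = -2 + (Q + Q*v²) = -2 + Q + Q*v²)
1/(q + ((28 + m(j)) + 31*B(-6, 12))) = 1/(23149/75086 + ((28 - 6) + 31*(-2 + 12 + 12*(-6)²))) = 1/(23149/75086 + (22 + 31*(-2 + 12 + 12*36))) = 1/(23149/75086 + (22 + 31*(-2 + 12 + 432))) = 1/(23149/75086 + (22 + 31*442)) = 1/(23149/75086 + (22 + 13702)) = 1/(23149/75086 + 13724) = 1/(1030503413/75086) = 75086/1030503413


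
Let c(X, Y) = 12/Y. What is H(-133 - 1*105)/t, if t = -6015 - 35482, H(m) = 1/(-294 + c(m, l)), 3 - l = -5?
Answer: 2/24275745 ≈ 8.2387e-8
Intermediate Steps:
l = 8 (l = 3 - 1*(-5) = 3 + 5 = 8)
H(m) = -2/585 (H(m) = 1/(-294 + 12/8) = 1/(-294 + 12*(1/8)) = 1/(-294 + 3/2) = 1/(-585/2) = -2/585)
t = -41497
H(-133 - 1*105)/t = -2/585/(-41497) = -2/585*(-1/41497) = 2/24275745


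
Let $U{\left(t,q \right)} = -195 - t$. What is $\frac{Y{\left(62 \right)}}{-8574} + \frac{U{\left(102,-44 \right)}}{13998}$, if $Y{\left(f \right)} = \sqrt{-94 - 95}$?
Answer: $- \frac{99}{4666} - \frac{i \sqrt{21}}{2858} \approx -0.021217 - 0.0016034 i$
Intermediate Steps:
$Y{\left(f \right)} = 3 i \sqrt{21}$ ($Y{\left(f \right)} = \sqrt{-189} = 3 i \sqrt{21}$)
$\frac{Y{\left(62 \right)}}{-8574} + \frac{U{\left(102,-44 \right)}}{13998} = \frac{3 i \sqrt{21}}{-8574} + \frac{-195 - 102}{13998} = 3 i \sqrt{21} \left(- \frac{1}{8574}\right) + \left(-195 - 102\right) \frac{1}{13998} = - \frac{i \sqrt{21}}{2858} - \frac{99}{4666} = - \frac{99}{4666} - \frac{i \sqrt{21}}{2858}$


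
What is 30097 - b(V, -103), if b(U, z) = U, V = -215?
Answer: 30312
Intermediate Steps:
30097 - b(V, -103) = 30097 - 1*(-215) = 30097 + 215 = 30312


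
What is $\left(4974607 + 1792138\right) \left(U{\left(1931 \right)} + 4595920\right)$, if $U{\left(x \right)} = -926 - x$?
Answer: $31080086089935$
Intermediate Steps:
$\left(4974607 + 1792138\right) \left(U{\left(1931 \right)} + 4595920\right) = \left(4974607 + 1792138\right) \left(\left(-926 - 1931\right) + 4595920\right) = 6766745 \left(\left(-926 - 1931\right) + 4595920\right) = 6766745 \left(-2857 + 4595920\right) = 6766745 \cdot 4593063 = 31080086089935$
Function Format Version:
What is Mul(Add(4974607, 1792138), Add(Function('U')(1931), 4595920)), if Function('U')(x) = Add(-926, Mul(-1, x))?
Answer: 31080086089935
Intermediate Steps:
Mul(Add(4974607, 1792138), Add(Function('U')(1931), 4595920)) = Mul(Add(4974607, 1792138), Add(Add(-926, Mul(-1, 1931)), 4595920)) = Mul(6766745, Add(Add(-926, -1931), 4595920)) = Mul(6766745, Add(-2857, 4595920)) = Mul(6766745, 4593063) = 31080086089935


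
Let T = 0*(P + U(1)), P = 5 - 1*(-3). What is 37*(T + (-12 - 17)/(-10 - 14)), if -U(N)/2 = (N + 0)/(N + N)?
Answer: 1073/24 ≈ 44.708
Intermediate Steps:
U(N) = -1 (U(N) = -2*(N + 0)/(N + N) = -2*N/(2*N) = -2*N*1/(2*N) = -2*1/2 = -1)
P = 8 (P = 5 + 3 = 8)
T = 0 (T = 0*(8 - 1) = 0*7 = 0)
37*(T + (-12 - 17)/(-10 - 14)) = 37*(0 + (-12 - 17)/(-10 - 14)) = 37*(0 - 29/(-24)) = 37*(0 - 29*(-1/24)) = 37*(0 + 29/24) = 37*(29/24) = 1073/24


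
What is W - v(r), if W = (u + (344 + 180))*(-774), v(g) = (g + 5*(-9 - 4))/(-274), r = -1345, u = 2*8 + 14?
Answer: -58745757/137 ≈ -4.2880e+5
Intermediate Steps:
u = 30 (u = 16 + 14 = 30)
v(g) = 65/274 - g/274 (v(g) = (g + 5*(-13))*(-1/274) = (g - 65)*(-1/274) = (-65 + g)*(-1/274) = 65/274 - g/274)
W = -428796 (W = (30 + (344 + 180))*(-774) = (30 + 524)*(-774) = 554*(-774) = -428796)
W - v(r) = -428796 - (65/274 - 1/274*(-1345)) = -428796 - (65/274 + 1345/274) = -428796 - 1*705/137 = -428796 - 705/137 = -58745757/137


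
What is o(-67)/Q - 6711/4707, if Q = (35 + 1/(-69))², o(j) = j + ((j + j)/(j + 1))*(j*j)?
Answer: 150000160571/25143756891 ≈ 5.9657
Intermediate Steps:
o(j) = j + 2*j³/(1 + j) (o(j) = j + ((2*j)/(1 + j))*j² = j + (2*j/(1 + j))*j² = j + 2*j³/(1 + j))
Q = 5827396/4761 (Q = (35 - 1/69)² = (2414/69)² = 5827396/4761 ≈ 1224.0)
o(-67)/Q - 6711/4707 = (-67*(1 - 67 + 2*(-67)²)/(1 - 67))/(5827396/4761) - 6711/4707 = -67*(1 - 67 + 2*4489)/(-66)*(4761/5827396) - 6711*1/4707 = -67*(-1/66)*(1 - 67 + 8978)*(4761/5827396) - 2237/1569 = -67*(-1/66)*8912*(4761/5827396) - 2237/1569 = (298552/33)*(4761/5827396) - 2237/1569 = 118450506/16025339 - 2237/1569 = 150000160571/25143756891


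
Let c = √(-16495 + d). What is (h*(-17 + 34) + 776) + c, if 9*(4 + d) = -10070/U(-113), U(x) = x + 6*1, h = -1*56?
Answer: -176 + 11*I*√14041289/321 ≈ -176.0 + 128.41*I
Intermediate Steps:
h = -56
U(x) = 6 + x (U(x) = x + 6 = 6 + x)
d = 6218/963 (d = -4 + (-10070/(6 - 113))/9 = -4 + (-10070/(-107))/9 = -4 + (-10070*(-1/107))/9 = -4 + (⅑)*(10070/107) = -4 + 10070/963 = 6218/963 ≈ 6.4569)
c = 11*I*√14041289/321 (c = √(-16495 + 6218/963) = √(-15878467/963) = 11*I*√14041289/321 ≈ 128.41*I)
(h*(-17 + 34) + 776) + c = (-56*(-17 + 34) + 776) + 11*I*√14041289/321 = (-56*17 + 776) + 11*I*√14041289/321 = (-952 + 776) + 11*I*√14041289/321 = -176 + 11*I*√14041289/321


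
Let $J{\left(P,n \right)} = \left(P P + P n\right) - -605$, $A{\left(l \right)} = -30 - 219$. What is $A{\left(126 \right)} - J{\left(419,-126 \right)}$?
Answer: $-123621$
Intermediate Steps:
$A{\left(l \right)} = -249$ ($A{\left(l \right)} = -30 - 219 = -249$)
$J{\left(P,n \right)} = 605 + P^{2} + P n$ ($J{\left(P,n \right)} = \left(P^{2} + P n\right) + 605 = 605 + P^{2} + P n$)
$A{\left(126 \right)} - J{\left(419,-126 \right)} = -249 - \left(605 + 419^{2} + 419 \left(-126\right)\right) = -249 - \left(605 + 175561 - 52794\right) = -249 - 123372 = -123621$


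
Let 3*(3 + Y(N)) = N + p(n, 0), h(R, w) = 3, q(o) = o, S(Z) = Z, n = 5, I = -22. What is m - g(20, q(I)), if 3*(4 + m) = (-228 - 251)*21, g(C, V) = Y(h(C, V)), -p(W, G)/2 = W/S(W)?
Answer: -10063/3 ≈ -3354.3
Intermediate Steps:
p(W, G) = -2 (p(W, G) = -2*W/W = -2*1 = -2)
Y(N) = -11/3 + N/3 (Y(N) = -3 + (N - 2)/3 = -3 + (-2 + N)/3 = -3 + (-⅔ + N/3) = -11/3 + N/3)
g(C, V) = -8/3 (g(C, V) = -11/3 + (⅓)*3 = -11/3 + 1 = -8/3)
m = -3357 (m = -4 + ((-228 - 251)*21)/3 = -4 + (-479*21)/3 = -4 + (⅓)*(-10059) = -4 - 3353 = -3357)
m - g(20, q(I)) = -3357 - 1*(-8/3) = -3357 + 8/3 = -10063/3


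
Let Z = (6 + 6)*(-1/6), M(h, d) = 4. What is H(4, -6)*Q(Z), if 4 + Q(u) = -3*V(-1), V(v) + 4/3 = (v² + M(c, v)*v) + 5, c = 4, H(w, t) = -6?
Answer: 36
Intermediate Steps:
V(v) = 11/3 + v² + 4*v (V(v) = -4/3 + ((v² + 4*v) + 5) = -4/3 + (5 + v² + 4*v) = 11/3 + v² + 4*v)
Z = -2 (Z = 12*(-1*⅙) = 12*(-⅙) = -2)
Q(u) = -6 (Q(u) = -4 - 3*(11/3 + (-1)² + 4*(-1)) = -4 - 3*(11/3 + 1 - 4) = -4 - 3*⅔ = -4 - 2 = -6)
H(4, -6)*Q(Z) = -6*(-6) = 36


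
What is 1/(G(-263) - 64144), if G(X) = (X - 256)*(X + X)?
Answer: 1/208850 ≈ 4.7881e-6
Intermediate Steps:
G(X) = 2*X*(-256 + X) (G(X) = (-256 + X)*(2*X) = 2*X*(-256 + X))
1/(G(-263) - 64144) = 1/(2*(-263)*(-256 - 263) - 64144) = 1/(2*(-263)*(-519) - 64144) = 1/(272994 - 64144) = 1/208850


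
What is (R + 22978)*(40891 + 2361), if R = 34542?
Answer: 2487855040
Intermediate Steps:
(R + 22978)*(40891 + 2361) = (34542 + 22978)*(40891 + 2361) = 57520*43252 = 2487855040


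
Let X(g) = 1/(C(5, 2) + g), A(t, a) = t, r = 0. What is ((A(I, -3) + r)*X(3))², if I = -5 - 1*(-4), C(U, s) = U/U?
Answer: 1/16 ≈ 0.062500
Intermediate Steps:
C(U, s) = 1
I = -1 (I = -5 + 4 = -1)
X(g) = 1/(1 + g)
((A(I, -3) + r)*X(3))² = ((-1 + 0)/(1 + 3))² = (-1/4)² = (-1*¼)² = (-¼)² = 1/16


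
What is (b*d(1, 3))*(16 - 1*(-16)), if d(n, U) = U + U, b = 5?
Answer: 960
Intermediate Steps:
d(n, U) = 2*U
(b*d(1, 3))*(16 - 1*(-16)) = (5*(2*3))*(16 - 1*(-16)) = (5*6)*(16 + 16) = 30*32 = 960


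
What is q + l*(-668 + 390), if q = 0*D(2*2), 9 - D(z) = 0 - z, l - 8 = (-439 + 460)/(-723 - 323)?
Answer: -1160233/523 ≈ -2218.4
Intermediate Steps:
l = 8347/1046 (l = 8 + (-439 + 460)/(-723 - 323) = 8 + 21/(-1046) = 8 + 21*(-1/1046) = 8 - 21/1046 = 8347/1046 ≈ 7.9799)
D(z) = 9 + z (D(z) = 9 - (0 - z) = 9 - (-1)*z = 9 + z)
q = 0 (q = 0*(9 + 2*2) = 0*(9 + 4) = 0*13 = 0)
q + l*(-668 + 390) = 0 + 8347*(-668 + 390)/1046 = 0 + (8347/1046)*(-278) = 0 - 1160233/523 = -1160233/523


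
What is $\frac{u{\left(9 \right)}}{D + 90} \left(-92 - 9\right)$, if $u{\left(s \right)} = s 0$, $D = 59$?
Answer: $0$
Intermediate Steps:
$u{\left(s \right)} = 0$
$\frac{u{\left(9 \right)}}{D + 90} \left(-92 - 9\right) = \frac{0}{59 + 90} \left(-92 - 9\right) = \frac{0}{149} \left(-92 - 9\right) = 0 \cdot \frac{1}{149} \left(-101\right) = 0 \left(-101\right) = 0$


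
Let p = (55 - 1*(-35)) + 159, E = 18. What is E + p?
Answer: 267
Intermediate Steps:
p = 249 (p = (55 + 35) + 159 = 90 + 159 = 249)
E + p = 18 + 249 = 267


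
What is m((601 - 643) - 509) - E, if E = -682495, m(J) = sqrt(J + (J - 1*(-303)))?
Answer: 682495 + I*sqrt(799) ≈ 6.825e+5 + 28.267*I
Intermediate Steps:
m(J) = sqrt(303 + 2*J) (m(J) = sqrt(J + (J + 303)) = sqrt(J + (303 + J)) = sqrt(303 + 2*J))
m((601 - 643) - 509) - E = sqrt(303 + 2*((601 - 643) - 509)) - 1*(-682495) = sqrt(303 + 2*(-42 - 509)) + 682495 = sqrt(303 + 2*(-551)) + 682495 = sqrt(303 - 1102) + 682495 = sqrt(-799) + 682495 = I*sqrt(799) + 682495 = 682495 + I*sqrt(799)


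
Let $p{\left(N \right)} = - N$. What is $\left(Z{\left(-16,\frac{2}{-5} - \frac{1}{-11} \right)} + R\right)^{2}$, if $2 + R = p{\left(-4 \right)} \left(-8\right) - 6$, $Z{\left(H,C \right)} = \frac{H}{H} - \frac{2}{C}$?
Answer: $\frac{305809}{289} \approx 1058.2$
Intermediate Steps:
$Z{\left(H,C \right)} = 1 - \frac{2}{C}$
$R = -40$ ($R = -2 + \left(\left(-1\right) \left(-4\right) \left(-8\right) - 6\right) = -2 + \left(4 \left(-8\right) - 6\right) = -2 - 38 = -40$)
$\left(Z{\left(-16,\frac{2}{-5} - \frac{1}{-11} \right)} + R\right)^{2} = \left(\frac{-2 + \left(\frac{2}{-5} - \frac{1}{-11}\right)}{\frac{2}{-5} - \frac{1}{-11}} - 40\right)^{2} = \left(\frac{-2 + \left(2 \left(- \frac{1}{5}\right) - - \frac{1}{11}\right)}{2 \left(- \frac{1}{5}\right) - - \frac{1}{11}} - 40\right)^{2} = \left(\frac{-2 + \left(- \frac{2}{5} + \frac{1}{11}\right)}{- \frac{2}{5} + \frac{1}{11}} - 40\right)^{2} = \left(\frac{-2 - \frac{17}{55}}{- \frac{17}{55}} - 40\right)^{2} = \left(\left(- \frac{55}{17}\right) \left(- \frac{127}{55}\right) - 40\right)^{2} = \left(\frac{127}{17} - 40\right)^{2} = \left(- \frac{553}{17}\right)^{2} = \frac{305809}{289}$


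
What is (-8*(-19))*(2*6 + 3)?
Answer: 2280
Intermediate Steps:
(-8*(-19))*(2*6 + 3) = 152*(12 + 3) = 152*15 = 2280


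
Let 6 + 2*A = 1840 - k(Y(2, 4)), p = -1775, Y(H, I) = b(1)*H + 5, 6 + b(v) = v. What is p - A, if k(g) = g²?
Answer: -5359/2 ≈ -2679.5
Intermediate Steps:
b(v) = -6 + v
Y(H, I) = 5 - 5*H (Y(H, I) = (-6 + 1)*H + 5 = -5*H + 5 = 5 - 5*H)
A = 1809/2 (A = -3 + (1840 - (5 - 5*2)²)/2 = -3 + (1840 - (5 - 10)²)/2 = -3 + (1840 - 1*(-5)²)/2 = -3 + (1840 - 1*25)/2 = -3 + (1840 - 25)/2 = -3 + (½)*1815 = -3 + 1815/2 = 1809/2 ≈ 904.50)
p - A = -1775 - 1*1809/2 = -1775 - 1809/2 = -5359/2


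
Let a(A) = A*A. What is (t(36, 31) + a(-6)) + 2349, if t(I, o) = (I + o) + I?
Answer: 2488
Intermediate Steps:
t(I, o) = o + 2*I
a(A) = A**2
(t(36, 31) + a(-6)) + 2349 = ((31 + 2*36) + (-6)**2) + 2349 = ((31 + 72) + 36) + 2349 = (103 + 36) + 2349 = 139 + 2349 = 2488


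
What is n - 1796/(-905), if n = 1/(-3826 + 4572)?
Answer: 1340721/675130 ≈ 1.9859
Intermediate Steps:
n = 1/746 ≈ 0.0013405
n - 1796/(-905) = 1/746 - 1796/(-905) = 1/746 - 1796*(-1/905) = 1/746 + 1796/905 = 1340721/675130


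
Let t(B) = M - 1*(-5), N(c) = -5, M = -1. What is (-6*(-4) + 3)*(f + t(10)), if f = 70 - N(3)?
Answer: 2133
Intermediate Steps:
f = 75 (f = 70 - 1*(-5) = 70 + 5 = 75)
t(B) = 4 (t(B) = -1 - 1*(-5) = -1 + 5 = 4)
(-6*(-4) + 3)*(f + t(10)) = (-6*(-4) + 3)*(75 + 4) = (24 + 3)*79 = 27*79 = 2133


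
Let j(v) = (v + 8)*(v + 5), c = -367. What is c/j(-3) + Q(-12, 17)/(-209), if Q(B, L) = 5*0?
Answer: -367/10 ≈ -36.700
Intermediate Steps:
Q(B, L) = 0
j(v) = (5 + v)*(8 + v) (j(v) = (8 + v)*(5 + v) = (5 + v)*(8 + v))
c/j(-3) + Q(-12, 17)/(-209) = -367/(40 + (-3)² + 13*(-3)) + 0/(-209) = -367/(40 + 9 - 39) + 0*(-1/209) = -367/10 + 0 = -367/10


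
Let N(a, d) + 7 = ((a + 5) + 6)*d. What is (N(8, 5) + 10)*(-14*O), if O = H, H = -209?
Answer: 286748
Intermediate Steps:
N(a, d) = -7 + d*(11 + a) (N(a, d) = -7 + ((a + 5) + 6)*d = -7 + ((5 + a) + 6)*d = -7 + (11 + a)*d = -7 + d*(11 + a))
O = -209
(N(8, 5) + 10)*(-14*O) = ((-7 + 11*5 + 8*5) + 10)*(-14*(-209)) = ((-7 + 55 + 40) + 10)*2926 = (88 + 10)*2926 = 98*2926 = 286748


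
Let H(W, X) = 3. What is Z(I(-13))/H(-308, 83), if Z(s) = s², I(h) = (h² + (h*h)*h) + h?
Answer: 4165681/3 ≈ 1.3886e+6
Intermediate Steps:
I(h) = h + h² + h³ (I(h) = (h² + h²*h) + h = (h² + h³) + h = h + h² + h³)
Z(I(-13))/H(-308, 83) = (-13*(1 - 13 + (-13)²))²/3 = (-13*(1 - 13 + 169))²*(⅓) = (-13*157)²*(⅓) = (-2041)²*(⅓) = 4165681*(⅓) = 4165681/3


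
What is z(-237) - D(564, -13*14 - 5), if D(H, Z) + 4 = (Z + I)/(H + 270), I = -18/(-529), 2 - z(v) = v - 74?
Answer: 139954867/441186 ≈ 317.22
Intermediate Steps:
z(v) = 76 - v (z(v) = 2 - (v - 74) = 2 - (-74 + v) = 2 + (74 - v) = 76 - v)
I = 18/529 (I = -18*(-1/529) = 18/529 ≈ 0.034026)
D(H, Z) = -4 + (18/529 + Z)/(270 + H) (D(H, Z) = -4 + (Z + 18/529)/(H + 270) = -4 + (18/529 + Z)/(270 + H))
z(-237) - D(564, -13*14 - 5) = (76 - 1*(-237)) - (-571302/529 + (-13*14 - 5) - 4*564)/(270 + 564) = (76 + 237) - (-571302/529 + (-182 - 5) - 2256)/834 = 313 - (-571302/529 - 187 - 2256)/834 = 313 - (-1863649)/(834*529) = 313 - 1*(-1863649/441186) = 313 + 1863649/441186 = 139954867/441186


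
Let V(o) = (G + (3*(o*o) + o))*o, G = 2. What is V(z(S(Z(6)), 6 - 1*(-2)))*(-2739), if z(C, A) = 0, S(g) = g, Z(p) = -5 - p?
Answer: 0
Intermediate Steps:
V(o) = o*(2 + o + 3*o²) (V(o) = (2 + (3*(o*o) + o))*o = (2 + (3*o² + o))*o = (2 + (o + 3*o²))*o = (2 + o + 3*o²)*o = o*(2 + o + 3*o²))
V(z(S(Z(6)), 6 - 1*(-2)))*(-2739) = (0*(2 + 0 + 3*0²))*(-2739) = (0*(2 + 0 + 3*0))*(-2739) = (0*(2 + 0 + 0))*(-2739) = (0*2)*(-2739) = 0*(-2739) = 0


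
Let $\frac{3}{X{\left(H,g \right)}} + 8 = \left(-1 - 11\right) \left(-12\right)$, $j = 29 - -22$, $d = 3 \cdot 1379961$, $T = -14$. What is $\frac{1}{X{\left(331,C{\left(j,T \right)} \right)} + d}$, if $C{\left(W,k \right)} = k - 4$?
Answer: $\frac{136}{563024091} \approx 2.4155 \cdot 10^{-7}$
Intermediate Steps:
$d = 4139883$
$j = 51$ ($j = 29 + 22 = 51$)
$C{\left(W,k \right)} = -4 + k$
$X{\left(H,g \right)} = \frac{3}{136}$ ($X{\left(H,g \right)} = \frac{3}{-8 + \left(-1 - 11\right) \left(-12\right)} = \frac{3}{-8 - -144} = \frac{3}{-8 + 144} = \frac{3}{136}$)
$\frac{1}{X{\left(331,C{\left(j,T \right)} \right)} + d} = \frac{1}{\frac{3}{136} + 4139883} = \frac{1}{\frac{563024091}{136}} = \frac{136}{563024091}$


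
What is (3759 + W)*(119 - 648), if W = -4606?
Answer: 448063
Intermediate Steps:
(3759 + W)*(119 - 648) = (3759 - 4606)*(119 - 648) = -847*(-529) = 448063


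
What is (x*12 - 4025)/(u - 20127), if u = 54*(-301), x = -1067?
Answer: 16829/36381 ≈ 0.46258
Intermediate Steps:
u = -16254
(x*12 - 4025)/(u - 20127) = (-1067*12 - 4025)/(-16254 - 20127) = (-12804 - 4025)/(-36381) = -16829*(-1/36381) = 16829/36381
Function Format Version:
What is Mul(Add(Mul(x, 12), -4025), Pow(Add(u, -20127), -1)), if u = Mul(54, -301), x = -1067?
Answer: Rational(16829, 36381) ≈ 0.46258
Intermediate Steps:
u = -16254
Mul(Add(Mul(x, 12), -4025), Pow(Add(u, -20127), -1)) = Mul(Add(Mul(-1067, 12), -4025), Pow(Add(-16254, -20127), -1)) = Mul(Add(-12804, -4025), Pow(-36381, -1)) = Mul(-16829, Rational(-1, 36381)) = Rational(16829, 36381)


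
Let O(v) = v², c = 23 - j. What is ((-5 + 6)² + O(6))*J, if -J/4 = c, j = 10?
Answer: -1924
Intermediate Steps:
c = 13 (c = 23 - 1*10 = 23 - 10 = 13)
J = -52 (J = -4*13 = -52)
((-5 + 6)² + O(6))*J = ((-5 + 6)² + 6²)*(-52) = (1² + 36)*(-52) = (1 + 36)*(-52) = 37*(-52) = -1924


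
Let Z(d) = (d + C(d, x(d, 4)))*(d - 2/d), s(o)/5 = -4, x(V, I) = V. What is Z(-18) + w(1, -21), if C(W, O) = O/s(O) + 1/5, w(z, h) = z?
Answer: 27299/90 ≈ 303.32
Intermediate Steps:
s(o) = -20 (s(o) = 5*(-4) = -20)
C(W, O) = 1/5 - O/20 (C(W, O) = O/(-20) + 1/5 = O*(-1/20) + 1*(1/5) = -O/20 + 1/5 = 1/5 - O/20)
Z(d) = (1/5 + 19*d/20)*(d - 2/d) (Z(d) = (d + (1/5 - d/20))*(d - 2/d) = (1/5 + 19*d/20)*(d - 2/d))
Z(-18) + w(1, -21) = (1/20)*(-8 - 38*(-18) + 4*(-18)**2 + 19*(-18)**3)/(-18) + 1 = (1/20)*(-1/18)*(-8 + 684 + 4*324 + 19*(-5832)) + 1 = (1/20)*(-1/18)*(-8 + 684 + 1296 - 110808) + 1 = (1/20)*(-1/18)*(-108836) + 1 = 27209/90 + 1 = 27299/90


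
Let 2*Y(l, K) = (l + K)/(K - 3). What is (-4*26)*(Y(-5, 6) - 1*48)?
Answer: 14924/3 ≈ 4974.7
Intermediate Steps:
Y(l, K) = (K + l)/(2*(-3 + K)) (Y(l, K) = ((l + K)/(K - 3))/2 = ((K + l)/(-3 + K))/2 = (K + l)/(2*(-3 + K)))
(-4*26)*(Y(-5, 6) - 1*48) = (-4*26)*((6 - 5)/(2*(-3 + 6)) - 1*48) = -104*((½)*1/3 - 48) = -104*((½)*(⅓)*1 - 48) = -104*(⅙ - 48) = -104*(-287/6) = 14924/3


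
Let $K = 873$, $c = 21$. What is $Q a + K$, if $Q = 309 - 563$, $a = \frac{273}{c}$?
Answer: $-2429$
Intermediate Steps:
$a = 13$ ($a = \frac{273}{21} = 273 \cdot \frac{1}{21} = 13$)
$Q = -254$ ($Q = 309 - 563 = -254$)
$Q a + K = \left(-254\right) 13 + 873 = -3302 + 873 = -2429$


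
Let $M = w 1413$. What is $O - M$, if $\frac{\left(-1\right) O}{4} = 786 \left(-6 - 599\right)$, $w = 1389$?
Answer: $-60537$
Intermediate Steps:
$O = 1902120$ ($O = - 4 \cdot 786 \left(-6 - 599\right) = - 4 \cdot 786 \left(-605\right) = \left(-4\right) \left(-475530\right) = 1902120$)
$M = 1962657$ ($M = 1389 \cdot 1413 = 1962657$)
$O - M = 1902120 - 1962657 = -60537$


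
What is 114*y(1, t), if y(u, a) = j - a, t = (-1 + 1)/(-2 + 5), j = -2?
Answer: -228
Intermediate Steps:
t = 0 (t = 0/3 = 0*(⅓) = 0)
y(u, a) = -2 - a
114*y(1, t) = 114*(-2 - 1*0) = 114*(-2 + 0) = 114*(-2) = -228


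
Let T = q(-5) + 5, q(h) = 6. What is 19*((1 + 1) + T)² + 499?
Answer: 3710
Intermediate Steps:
T = 11 (T = 6 + 5 = 11)
19*((1 + 1) + T)² + 499 = 19*((1 + 1) + 11)² + 499 = 19*(2 + 11)² + 499 = 19*13² + 499 = 19*169 + 499 = 3211 + 499 = 3710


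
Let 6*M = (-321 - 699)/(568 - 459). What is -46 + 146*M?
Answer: -29834/109 ≈ -273.71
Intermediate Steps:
M = -170/109 (M = ((-321 - 699)/(568 - 459))/6 = (-1020/109)/6 = (-1020*1/109)/6 = (1/6)*(-1020/109) = -170/109 ≈ -1.5596)
-46 + 146*M = -46 + 146*(-170/109) = -46 - 24820/109 = -29834/109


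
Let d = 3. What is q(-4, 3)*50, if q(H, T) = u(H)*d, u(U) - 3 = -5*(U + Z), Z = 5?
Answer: -300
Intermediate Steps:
u(U) = -22 - 5*U (u(U) = 3 - 5*(U + 5) = 3 - 5*(5 + U) = 3 + (-25 - 5*U) = -22 - 5*U)
q(H, T) = -66 - 15*H (q(H, T) = (-22 - 5*H)*3 = -66 - 15*H)
q(-4, 3)*50 = (-66 - 15*(-4))*50 = (-66 + 60)*50 = -6*50 = -300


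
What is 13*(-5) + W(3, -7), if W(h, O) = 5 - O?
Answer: -53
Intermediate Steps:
13*(-5) + W(3, -7) = 13*(-5) + (5 - 1*(-7)) = -65 + (5 + 7) = -65 + 12 = -53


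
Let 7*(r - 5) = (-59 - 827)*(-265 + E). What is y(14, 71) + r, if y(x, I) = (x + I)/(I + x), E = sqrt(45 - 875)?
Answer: 234832/7 - 886*I*sqrt(830)/7 ≈ 33547.0 - 3646.5*I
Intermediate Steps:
E = I*sqrt(830) (E = sqrt(-830) = I*sqrt(830) ≈ 28.81*I)
y(x, I) = 1 (y(x, I) = (I + x)/(I + x) = 1)
r = 234825/7 - 886*I*sqrt(830)/7 (r = 5 + ((-59 - 827)*(-265 + I*sqrt(830)))/7 = 5 + (-886*(-265 + I*sqrt(830)))/7 = 5 + (234790 - 886*I*sqrt(830))/7 = 5 + (234790/7 - 886*I*sqrt(830)/7) = 234825/7 - 886*I*sqrt(830)/7 ≈ 33546.0 - 3646.5*I)
y(14, 71) + r = 1 + (234825/7 - 886*I*sqrt(830)/7) = 234832/7 - 886*I*sqrt(830)/7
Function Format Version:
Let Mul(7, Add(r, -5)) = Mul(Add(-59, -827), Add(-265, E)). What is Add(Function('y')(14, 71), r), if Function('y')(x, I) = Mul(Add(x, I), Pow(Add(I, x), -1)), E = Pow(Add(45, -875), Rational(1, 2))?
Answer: Add(Rational(234832, 7), Mul(Rational(-886, 7), I, Pow(830, Rational(1, 2)))) ≈ Add(33547., Mul(-3646.5, I))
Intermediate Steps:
E = Mul(I, Pow(830, Rational(1, 2))) (E = Pow(-830, Rational(1, 2)) = Mul(I, Pow(830, Rational(1, 2))) ≈ Mul(28.810, I))
Function('y')(x, I) = 1 (Function('y')(x, I) = Mul(Add(I, x), Pow(Add(I, x), -1)) = 1)
r = Add(Rational(234825, 7), Mul(Rational(-886, 7), I, Pow(830, Rational(1, 2)))) (r = Add(5, Mul(Rational(1, 7), Mul(Add(-59, -827), Add(-265, Mul(I, Pow(830, Rational(1, 2))))))) = Add(5, Mul(Rational(1, 7), Mul(-886, Add(-265, Mul(I, Pow(830, Rational(1, 2))))))) = Add(5, Mul(Rational(1, 7), Add(234790, Mul(-886, I, Pow(830, Rational(1, 2)))))) = Add(5, Add(Rational(234790, 7), Mul(Rational(-886, 7), I, Pow(830, Rational(1, 2))))) = Add(Rational(234825, 7), Mul(Rational(-886, 7), I, Pow(830, Rational(1, 2)))) ≈ Add(33546., Mul(-3646.5, I)))
Add(Function('y')(14, 71), r) = Add(1, Add(Rational(234825, 7), Mul(Rational(-886, 7), I, Pow(830, Rational(1, 2))))) = Add(Rational(234832, 7), Mul(Rational(-886, 7), I, Pow(830, Rational(1, 2))))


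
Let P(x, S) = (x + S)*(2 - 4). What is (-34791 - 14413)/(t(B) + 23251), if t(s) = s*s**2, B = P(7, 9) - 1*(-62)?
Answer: -49204/50251 ≈ -0.97916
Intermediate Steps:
P(x, S) = -2*S - 2*x (P(x, S) = (S + x)*(-2) = -2*S - 2*x)
B = 30 (B = (-2*9 - 2*7) - 1*(-62) = (-18 - 14) + 62 = -32 + 62 = 30)
t(s) = s**3
(-34791 - 14413)/(t(B) + 23251) = (-34791 - 14413)/(30**3 + 23251) = -49204/(27000 + 23251) = -49204/50251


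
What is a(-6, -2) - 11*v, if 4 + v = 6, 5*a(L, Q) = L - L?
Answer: -22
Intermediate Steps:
a(L, Q) = 0 (a(L, Q) = (L - L)/5 = (1/5)*0 = 0)
v = 2 (v = -4 + 6 = 2)
a(-6, -2) - 11*v = 0 - 11*2 = 0 - 22 = -22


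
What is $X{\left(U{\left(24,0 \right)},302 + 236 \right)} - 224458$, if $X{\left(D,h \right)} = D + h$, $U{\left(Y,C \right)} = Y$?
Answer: $-223896$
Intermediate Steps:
$X{\left(U{\left(24,0 \right)},302 + 236 \right)} - 224458 = \left(24 + \left(302 + 236\right)\right) - 224458 = \left(24 + 538\right) - 224458 = 562 - 224458 = -223896$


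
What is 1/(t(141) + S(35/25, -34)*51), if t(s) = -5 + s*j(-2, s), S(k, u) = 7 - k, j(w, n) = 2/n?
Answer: 5/1413 ≈ 0.0035386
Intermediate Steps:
t(s) = -3 (t(s) = -5 + s*(2/s) = -5 + 2 = -3)
1/(t(141) + S(35/25, -34)*51) = 1/(-3 + (7 - 35/25)*51) = 1/(-3 + (7 - 1*7/5)*51) = 1/(-3 + (7 - 7/5)*51) = 1/(-3 + (28/5)*51) = 1/(-3 + 1428/5) = 1/(1413/5) = 5/1413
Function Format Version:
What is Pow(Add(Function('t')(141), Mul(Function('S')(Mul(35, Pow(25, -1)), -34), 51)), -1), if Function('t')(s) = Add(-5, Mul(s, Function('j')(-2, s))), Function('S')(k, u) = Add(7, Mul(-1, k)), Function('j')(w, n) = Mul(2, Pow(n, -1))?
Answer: Rational(5, 1413) ≈ 0.0035386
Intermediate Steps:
Function('t')(s) = -3 (Function('t')(s) = Add(-5, Mul(s, Mul(2, Pow(s, -1)))) = Add(-5, 2) = -3)
Pow(Add(Function('t')(141), Mul(Function('S')(Mul(35, Pow(25, -1)), -34), 51)), -1) = Pow(Add(-3, Mul(Add(7, Mul(-1, Mul(35, Pow(25, -1)))), 51)), -1) = Pow(Add(-3, Mul(Add(7, Mul(-1, Mul(35, Rational(1, 25)))), 51)), -1) = Pow(Add(-3, Mul(Add(7, Mul(-1, Rational(7, 5))), 51)), -1) = Pow(Add(-3, Mul(Add(7, Rational(-7, 5)), 51)), -1) = Pow(Add(-3, Mul(Rational(28, 5), 51)), -1) = Pow(Add(-3, Rational(1428, 5)), -1) = Pow(Rational(1413, 5), -1) = Rational(5, 1413)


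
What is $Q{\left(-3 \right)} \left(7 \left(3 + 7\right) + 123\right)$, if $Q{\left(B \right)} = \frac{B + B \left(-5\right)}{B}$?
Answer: $-772$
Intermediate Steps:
$Q{\left(B \right)} = -4$ ($Q{\left(B \right)} = \frac{B - 5 B}{B} = \frac{\left(-4\right) B}{B} = -4$)
$Q{\left(-3 \right)} \left(7 \left(3 + 7\right) + 123\right) = - 4 \left(7 \left(3 + 7\right) + 123\right) = - 4 \left(7 \cdot 10 + 123\right) = - 4 \left(70 + 123\right) = \left(-4\right) 193 = -772$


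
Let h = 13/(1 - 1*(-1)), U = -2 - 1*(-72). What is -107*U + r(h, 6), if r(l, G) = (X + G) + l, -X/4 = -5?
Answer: -14915/2 ≈ -7457.5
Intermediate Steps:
X = 20 (X = -4*(-5) = 20)
U = 70 (U = -2 + 72 = 70)
h = 13/2 (h = 13/(1 + 1) = 13/2 ≈ 6.5000)
r(l, G) = 20 + G + l (r(l, G) = (20 + G) + l = 20 + G + l)
-107*U + r(h, 6) = -107*70 + (20 + 6 + 13/2) = -7490 + 65/2 = -14915/2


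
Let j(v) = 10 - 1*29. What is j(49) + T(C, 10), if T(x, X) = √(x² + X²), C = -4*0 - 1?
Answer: -19 + √101 ≈ -8.9501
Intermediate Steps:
C = -1 (C = 0 - 1 = -1)
T(x, X) = √(X² + x²)
j(v) = -19 (j(v) = 10 - 29 = -19)
j(49) + T(C, 10) = -19 + √(10² + (-1)²) = -19 + √(100 + 1) = -19 + √101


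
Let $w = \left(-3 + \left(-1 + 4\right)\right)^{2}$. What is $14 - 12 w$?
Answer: $14$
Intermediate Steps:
$w = 0$ ($w = \left(-3 + 3\right)^{2} = 0^{2} = 0$)
$14 - 12 w = 14 - 0 = 14 + 0 = 14$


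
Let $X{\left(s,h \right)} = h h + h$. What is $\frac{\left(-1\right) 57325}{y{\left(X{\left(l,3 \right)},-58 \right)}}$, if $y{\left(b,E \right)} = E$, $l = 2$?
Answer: $\frac{57325}{58} \approx 988.36$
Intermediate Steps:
$X{\left(s,h \right)} = h + h^{2}$ ($X{\left(s,h \right)} = h^{2} + h = h + h^{2}$)
$\frac{\left(-1\right) 57325}{y{\left(X{\left(l,3 \right)},-58 \right)}} = \frac{\left(-1\right) 57325}{-58} = \left(-57325\right) \left(- \frac{1}{58}\right) = \frac{57325}{58}$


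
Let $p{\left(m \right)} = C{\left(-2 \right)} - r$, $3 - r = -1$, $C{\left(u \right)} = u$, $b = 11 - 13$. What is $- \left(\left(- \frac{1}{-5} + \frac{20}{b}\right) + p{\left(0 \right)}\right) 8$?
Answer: $\frac{632}{5} \approx 126.4$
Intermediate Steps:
$b = -2$ ($b = 11 - 13 = -2$)
$r = 4$ ($r = 3 - -1 = 3 + 1 = 4$)
$p{\left(m \right)} = -6$ ($p{\left(m \right)} = -2 - 4 = -6$)
$- \left(\left(- \frac{1}{-5} + \frac{20}{b}\right) + p{\left(0 \right)}\right) 8 = - \left(\left(- \frac{1}{-5} + \frac{20}{-2}\right) - 6\right) 8 = - \left(\left(\left(-1\right) \left(- \frac{1}{5}\right) + 20 \left(- \frac{1}{2}\right)\right) - 6\right) 8 = - \left(\left(\frac{1}{5} - 10\right) - 6\right) 8 = - \left(- \frac{49}{5} - 6\right) 8 = - \frac{\left(-79\right) 8}{5} = \left(-1\right) \left(- \frac{632}{5}\right) = \frac{632}{5}$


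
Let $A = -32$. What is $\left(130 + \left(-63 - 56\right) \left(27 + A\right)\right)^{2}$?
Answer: $525625$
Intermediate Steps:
$\left(130 + \left(-63 - 56\right) \left(27 + A\right)\right)^{2} = \left(130 + \left(-63 - 56\right) \left(27 - 32\right)\right)^{2} = \left(130 - -595\right)^{2} = \left(130 + 595\right)^{2} = 725^{2} = 525625$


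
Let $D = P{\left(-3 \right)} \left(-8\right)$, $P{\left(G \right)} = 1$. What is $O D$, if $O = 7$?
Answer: $-56$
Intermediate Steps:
$D = -8$ ($D = 1 \left(-8\right) = -8$)
$O D = 7 \left(-8\right) = -56$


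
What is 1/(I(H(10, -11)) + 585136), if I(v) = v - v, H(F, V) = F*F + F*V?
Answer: 1/585136 ≈ 1.7090e-6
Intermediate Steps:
H(F, V) = F**2 + F*V
I(v) = 0
1/(I(H(10, -11)) + 585136) = 1/(0 + 585136) = 1/585136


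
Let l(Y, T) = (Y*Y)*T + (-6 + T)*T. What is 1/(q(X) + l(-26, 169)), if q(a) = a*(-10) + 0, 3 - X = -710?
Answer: 1/134661 ≈ 7.4261e-6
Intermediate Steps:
l(Y, T) = T*Y² + T*(-6 + T) (l(Y, T) = Y²*T + T*(-6 + T) = T*Y² + T*(-6 + T))
X = 713 (X = 3 - 1*(-710) = 3 + 710 = 713)
q(a) = -10*a (q(a) = -10*a + 0 = -10*a)
1/(q(X) + l(-26, 169)) = 1/(-10*713 + 169*(-6 + 169 + (-26)²)) = 1/(-7130 + 169*(-6 + 169 + 676)) = 1/(-7130 + 169*839) = 1/(-7130 + 141791) = 1/134661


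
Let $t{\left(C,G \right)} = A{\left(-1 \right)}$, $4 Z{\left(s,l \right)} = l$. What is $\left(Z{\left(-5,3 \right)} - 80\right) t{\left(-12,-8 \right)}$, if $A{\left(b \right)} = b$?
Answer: $\frac{317}{4} \approx 79.25$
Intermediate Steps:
$Z{\left(s,l \right)} = \frac{l}{4}$
$t{\left(C,G \right)} = -1$
$\left(Z{\left(-5,3 \right)} - 80\right) t{\left(-12,-8 \right)} = \left(\frac{1}{4} \cdot 3 - 80\right) \left(-1\right) = \left(\frac{3}{4} - 80\right) \left(-1\right) = \left(- \frac{317}{4}\right) \left(-1\right) = \frac{317}{4}$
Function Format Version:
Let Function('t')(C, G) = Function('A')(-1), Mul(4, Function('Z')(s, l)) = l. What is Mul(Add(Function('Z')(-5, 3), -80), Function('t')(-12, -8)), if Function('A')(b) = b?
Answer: Rational(317, 4) ≈ 79.250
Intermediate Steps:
Function('Z')(s, l) = Mul(Rational(1, 4), l)
Function('t')(C, G) = -1
Mul(Add(Function('Z')(-5, 3), -80), Function('t')(-12, -8)) = Mul(Add(Mul(Rational(1, 4), 3), -80), -1) = Mul(Add(Rational(3, 4), -80), -1) = Mul(Rational(-317, 4), -1) = Rational(317, 4)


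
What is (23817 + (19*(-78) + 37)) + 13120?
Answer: 35492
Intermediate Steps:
(23817 + (19*(-78) + 37)) + 13120 = (23817 + (-1482 + 37)) + 13120 = (23817 - 1445) + 13120 = 22372 + 13120 = 35492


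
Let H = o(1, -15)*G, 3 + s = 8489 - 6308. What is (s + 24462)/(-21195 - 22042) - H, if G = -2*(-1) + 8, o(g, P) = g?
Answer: -459010/43237 ≈ -10.616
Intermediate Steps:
G = 10 (G = 2 + 8 = 10)
s = 2178 (s = -3 + (8489 - 6308) = -3 + 2181 = 2178)
H = 10 (H = 1*10 = 10)
(s + 24462)/(-21195 - 22042) - H = (2178 + 24462)/(-21195 - 22042) - 1*10 = 26640/(-43237) - 10 = 26640*(-1/43237) - 10 = -26640/43237 - 10 = -459010/43237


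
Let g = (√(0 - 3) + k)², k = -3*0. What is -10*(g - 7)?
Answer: 100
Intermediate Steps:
k = 0
g = -3 (g = (√(0 - 3) + 0)² = (√(-3) + 0)² = (I*√3 + 0)² = (I*√3)² = -3)
-10*(g - 7) = -10*(-3 - 7) = -10*(-10) = 100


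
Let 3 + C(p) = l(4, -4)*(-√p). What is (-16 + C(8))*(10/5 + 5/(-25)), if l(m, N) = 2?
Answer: -171/5 - 36*√2/5 ≈ -44.382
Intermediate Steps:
C(p) = -3 - 2*√p (C(p) = -3 + 2*(-√p) = -3 - 2*√p)
(-16 + C(8))*(10/5 + 5/(-25)) = (-16 + (-3 - 4*√2))*(10/5 + 5/(-25)) = (-16 + (-3 - 4*√2))*(10*(⅕) + 5*(-1/25)) = (-16 + (-3 - 4*√2))*(2 - ⅕) = (-19 - 4*√2)*(9/5) = -171/5 - 36*√2/5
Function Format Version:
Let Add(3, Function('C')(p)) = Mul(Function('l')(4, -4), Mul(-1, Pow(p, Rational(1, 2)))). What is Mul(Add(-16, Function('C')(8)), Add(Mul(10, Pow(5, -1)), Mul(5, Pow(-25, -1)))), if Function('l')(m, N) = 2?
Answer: Add(Rational(-171, 5), Mul(Rational(-36, 5), Pow(2, Rational(1, 2)))) ≈ -44.382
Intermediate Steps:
Function('C')(p) = Add(-3, Mul(-2, Pow(p, Rational(1, 2)))) (Function('C')(p) = Add(-3, Mul(2, Mul(-1, Pow(p, Rational(1, 2))))) = Add(-3, Mul(-2, Pow(p, Rational(1, 2)))))
Mul(Add(-16, Function('C')(8)), Add(Mul(10, Pow(5, -1)), Mul(5, Pow(-25, -1)))) = Mul(Add(-16, Add(-3, Mul(-2, Pow(8, Rational(1, 2))))), Add(Mul(10, Pow(5, -1)), Mul(5, Pow(-25, -1)))) = Mul(Add(-16, Add(-3, Mul(-2, Mul(2, Pow(2, Rational(1, 2)))))), Add(Mul(10, Rational(1, 5)), Mul(5, Rational(-1, 25)))) = Mul(Add(-16, Add(-3, Mul(-4, Pow(2, Rational(1, 2))))), Add(2, Rational(-1, 5))) = Mul(Add(-19, Mul(-4, Pow(2, Rational(1, 2)))), Rational(9, 5)) = Add(Rational(-171, 5), Mul(Rational(-36, 5), Pow(2, Rational(1, 2))))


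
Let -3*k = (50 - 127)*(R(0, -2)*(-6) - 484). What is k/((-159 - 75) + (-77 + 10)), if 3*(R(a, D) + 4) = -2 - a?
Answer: 1672/43 ≈ 38.884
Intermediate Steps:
R(a, D) = -14/3 - a/3 (R(a, D) = -4 + (-2 - a)/3 = -4 + (-⅔ - a/3) = -14/3 - a/3)
k = -11704 (k = -(50 - 127)*((-14/3 - ⅓*0)*(-6) - 484)/3 = -(-77)*((-14/3 + 0)*(-6) - 484)/3 = -(-77)*(-14/3*(-6) - 484)/3 = -(-77)*(28 - 484)/3 = -(-77)*(-456)/3 = -⅓*35112 = -11704)
k/((-159 - 75) + (-77 + 10)) = -11704/((-159 - 75) + (-77 + 10)) = -11704/(-234 - 67) = -11704/(-301) = -11704*(-1/301) = 1672/43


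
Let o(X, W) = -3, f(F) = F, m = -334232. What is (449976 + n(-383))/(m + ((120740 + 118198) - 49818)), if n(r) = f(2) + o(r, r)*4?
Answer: -20453/6596 ≈ -3.1008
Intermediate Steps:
n(r) = -10 (n(r) = 2 - 3*4 = 2 - 12 = -10)
(449976 + n(-383))/(m + ((120740 + 118198) - 49818)) = (449976 - 10)/(-334232 + ((120740 + 118198) - 49818)) = 449966/(-334232 + (238938 - 49818)) = 449966/(-334232 + 189120) = 449966/(-145112) = 449966*(-1/145112) = -20453/6596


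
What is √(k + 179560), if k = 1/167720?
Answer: √1262755628217930/83860 ≈ 423.75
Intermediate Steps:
k = 1/167720 ≈ 5.9623e-6
√(k + 179560) = √(1/167720 + 179560) = √(30115803201/167720) = √1262755628217930/83860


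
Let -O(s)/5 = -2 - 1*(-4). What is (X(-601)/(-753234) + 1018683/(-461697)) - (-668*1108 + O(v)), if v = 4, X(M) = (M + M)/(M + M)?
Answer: 85799846143538191/115921959366 ≈ 7.4015e+5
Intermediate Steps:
X(M) = 1 (X(M) = (2*M)/((2*M)) = (2*M)*(1/(2*M)) = 1)
O(s) = -10 (O(s) = -5*(-2 - 1*(-4)) = -5*(-2 + 4) = -5*2 = -10)
(X(-601)/(-753234) + 1018683/(-461697)) - (-668*1108 + O(v)) = (1/(-753234) + 1018683/(-461697)) - (-668*1108 - 10) = (1*(-1/753234) + 1018683*(-1/461697)) - (-740144 - 10) = (-1/753234 - 339561/153899) - 1*(-740154) = -255769044173/115921959366 + 740154 = 85799846143538191/115921959366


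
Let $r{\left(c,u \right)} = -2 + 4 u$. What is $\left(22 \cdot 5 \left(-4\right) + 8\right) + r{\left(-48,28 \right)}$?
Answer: $-322$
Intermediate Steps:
$\left(22 \cdot 5 \left(-4\right) + 8\right) + r{\left(-48,28 \right)} = \left(22 \cdot 5 \left(-4\right) + 8\right) + \left(-2 + 4 \cdot 28\right) = \left(22 \left(-20\right) + 8\right) + \left(-2 + 112\right) = \left(-440 + 8\right) + 110 = -432 + 110 = -322$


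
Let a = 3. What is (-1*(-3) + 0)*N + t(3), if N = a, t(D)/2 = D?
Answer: 15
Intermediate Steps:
t(D) = 2*D
N = 3
(-1*(-3) + 0)*N + t(3) = (-1*(-3) + 0)*3 + 2*3 = (3 + 0)*3 + 6 = 3*3 + 6 = 9 + 6 = 15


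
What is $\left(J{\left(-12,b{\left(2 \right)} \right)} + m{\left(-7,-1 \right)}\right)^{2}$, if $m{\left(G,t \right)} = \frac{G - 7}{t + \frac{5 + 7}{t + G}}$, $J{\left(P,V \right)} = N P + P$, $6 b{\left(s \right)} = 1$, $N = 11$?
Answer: $\frac{478864}{25} \approx 19155.0$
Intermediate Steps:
$b{\left(s \right)} = \frac{1}{6}$ ($b{\left(s \right)} = \frac{1}{6} \cdot 1 = \frac{1}{6}$)
$J{\left(P,V \right)} = 12 P$ ($J{\left(P,V \right)} = 11 P + P = 12 P$)
$m{\left(G,t \right)} = \frac{-7 + G}{t + \frac{12}{G + t}}$
$\left(J{\left(-12,b{\left(2 \right)} \right)} + m{\left(-7,-1 \right)}\right)^{2} = \left(12 \left(-12\right) + \frac{\left(-7\right)^{2} - -49 - -7 - -7}{12 + \left(-1\right)^{2} - -7}\right)^{2} = \left(-144 + \frac{49 + 49 + 7 + 7}{12 + 1 + 7}\right)^{2} = \left(-144 + \frac{1}{20} \cdot 112\right)^{2} = \left(-144 + \frac{28}{5}\right)^{2} = \left(- \frac{692}{5}\right)^{2} = \frac{478864}{25}$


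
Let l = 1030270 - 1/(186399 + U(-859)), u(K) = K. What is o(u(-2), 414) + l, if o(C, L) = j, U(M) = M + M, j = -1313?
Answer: 190028807716/184681 ≈ 1.0290e+6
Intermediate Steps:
U(M) = 2*M
o(C, L) = -1313
l = 190271293869/184681 (l = 1030270 - 1/(186399 + 2*(-859)) = 1030270 - 1/(186399 - 1718) = 1030270 - 1/184681 = 190271293869/184681 ≈ 1.0303e+6)
o(u(-2), 414) + l = -1313 + 190271293869/184681 = 190028807716/184681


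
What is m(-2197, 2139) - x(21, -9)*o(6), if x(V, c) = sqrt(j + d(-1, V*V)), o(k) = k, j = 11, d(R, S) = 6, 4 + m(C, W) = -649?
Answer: -653 - 6*sqrt(17) ≈ -677.74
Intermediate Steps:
m(C, W) = -653 (m(C, W) = -4 - 649 = -653)
x(V, c) = sqrt(17) (x(V, c) = sqrt(11 + 6) = sqrt(17))
m(-2197, 2139) - x(21, -9)*o(6) = -653 - sqrt(17)*6 = -653 - 6*sqrt(17)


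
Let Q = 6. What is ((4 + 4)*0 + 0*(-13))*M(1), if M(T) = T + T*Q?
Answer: 0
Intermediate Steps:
M(T) = 7*T (M(T) = T + T*6 = T + 6*T = 7*T)
((4 + 4)*0 + 0*(-13))*M(1) = ((4 + 4)*0 + 0*(-13))*(7*1) = (8*0 + 0)*7 = (0 + 0)*7 = 0*7 = 0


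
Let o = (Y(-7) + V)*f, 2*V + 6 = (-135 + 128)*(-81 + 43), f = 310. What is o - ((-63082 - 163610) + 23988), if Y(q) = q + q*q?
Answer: 256024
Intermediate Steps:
Y(q) = q + q²
V = 130 (V = -3 + ((-135 + 128)*(-81 + 43))/2 = -3 + (-7*(-38))/2 = -3 + (½)*266 = -3 + 133 = 130)
o = 53320 (o = (-7*(1 - 7) + 130)*310 = (-7*(-6) + 130)*310 = (42 + 130)*310 = 172*310 = 53320)
o - ((-63082 - 163610) + 23988) = 53320 - ((-63082 - 163610) + 23988) = 53320 - (-226692 + 23988) = 53320 - 1*(-202704) = 53320 + 202704 = 256024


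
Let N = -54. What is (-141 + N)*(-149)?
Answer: 29055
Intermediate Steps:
(-141 + N)*(-149) = (-141 - 54)*(-149) = -195*(-149) = 29055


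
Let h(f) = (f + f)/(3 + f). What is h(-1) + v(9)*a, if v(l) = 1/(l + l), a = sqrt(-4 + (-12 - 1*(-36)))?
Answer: -1 + sqrt(5)/9 ≈ -0.75155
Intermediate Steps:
a = 2*sqrt(5) (a = sqrt(-4 + (-12 + 36)) = sqrt(-4 + 24) = sqrt(20) = 2*sqrt(5) ≈ 4.4721)
h(f) = 2*f/(3 + f) (h(f) = (2*f)/(3 + f) = 2*f/(3 + f))
v(l) = 1/(2*l)
h(-1) + v(9)*a = 2*(-1)/(3 - 1) + ((1/2)/9)*(2*sqrt(5)) = 2*(-1)/2 + ((1/2)*(1/9))*(2*sqrt(5)) = 2*(-1)*(1/2) + (2*sqrt(5))/18 = -1 + sqrt(5)/9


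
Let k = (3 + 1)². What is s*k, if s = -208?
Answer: -3328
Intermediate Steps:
k = 16 (k = 4² = 16)
s*k = -208*16 = -3328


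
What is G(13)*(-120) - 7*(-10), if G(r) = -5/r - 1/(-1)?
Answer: -50/13 ≈ -3.8462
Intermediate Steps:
G(r) = 1 - 5/r (G(r) = -5/r - 1*(-1) = -5/r + 1 = 1 - 5/r)
G(13)*(-120) - 7*(-10) = ((-5 + 13)/13)*(-120) - 7*(-10) = ((1/13)*8)*(-120) + 70 = (8/13)*(-120) + 70 = -960/13 + 70 = -50/13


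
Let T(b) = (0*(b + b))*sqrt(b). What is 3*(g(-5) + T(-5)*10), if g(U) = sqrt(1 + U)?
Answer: 6*I ≈ 6.0*I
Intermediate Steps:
T(b) = 0 (T(b) = (0*(2*b))*sqrt(b) = 0*sqrt(b) = 0)
3*(g(-5) + T(-5)*10) = 3*(sqrt(1 - 5) + 0*10) = 3*(sqrt(-4) + 0) = 3*(2*I + 0) = 3*(2*I) = 6*I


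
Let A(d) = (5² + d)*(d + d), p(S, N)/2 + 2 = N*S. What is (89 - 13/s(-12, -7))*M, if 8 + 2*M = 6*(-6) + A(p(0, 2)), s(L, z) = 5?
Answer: -45792/5 ≈ -9158.4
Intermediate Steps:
p(S, N) = -4 + 2*N*S (p(S, N) = -4 + 2*(N*S) = -4 + 2*N*S)
A(d) = 2*d*(25 + d) (A(d) = (25 + d)*(2*d) = 2*d*(25 + d))
M = -106 (M = -4 + (6*(-6) + 2*(-4 + 2*2*0)*(25 + (-4 + 2*2*0)))/2 = -4 + (-36 + 2*(-4 + 0)*(25 + (-4 + 0)))/2 = -4 + (-36 + 2*(-4)*(25 - 4))/2 = -4 + (-36 + 2*(-4)*21)/2 = -4 + (-36 - 168)/2 = -4 + (½)*(-204) = -4 - 102 = -106)
(89 - 13/s(-12, -7))*M = (89 - 13/5)*(-106) = (432/5)*(-106) = -45792/5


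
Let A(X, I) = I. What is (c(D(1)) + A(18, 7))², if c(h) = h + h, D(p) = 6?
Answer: 361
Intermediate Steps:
c(h) = 2*h
(c(D(1)) + A(18, 7))² = (2*6 + 7)² = (12 + 7)² = 19² = 361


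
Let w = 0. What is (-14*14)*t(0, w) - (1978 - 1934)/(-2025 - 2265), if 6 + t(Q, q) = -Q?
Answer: 229322/195 ≈ 1176.0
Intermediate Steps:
t(Q, q) = -6 - Q
(-14*14)*t(0, w) - (1978 - 1934)/(-2025 - 2265) = (-14*14)*(-6 - 1*0) - (1978 - 1934)/(-2025 - 2265) = -196*(-6 + 0) - 44/(-4290) = -196*(-6) - 44*(-1)/4290 = 1176 - 1*(-2/195) = 1176 + 2/195 = 229322/195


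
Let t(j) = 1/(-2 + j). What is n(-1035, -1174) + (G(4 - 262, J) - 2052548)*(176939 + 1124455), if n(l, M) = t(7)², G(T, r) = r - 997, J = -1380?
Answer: -66856676636249/25 ≈ -2.6743e+12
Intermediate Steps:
G(T, r) = -997 + r
n(l, M) = 1/25 (n(l, M) = (1/(-2 + 7))² = (1/5)² = (⅕)² = 1/25)
n(-1035, -1174) + (G(4 - 262, J) - 2052548)*(176939 + 1124455) = 1/25 + ((-997 - 1380) - 2052548)*(176939 + 1124455) = 1/25 + (-2377 - 2052548)*1301394 = 1/25 - 2054925*1301394 = 1/25 - 2674267065450 = -66856676636249/25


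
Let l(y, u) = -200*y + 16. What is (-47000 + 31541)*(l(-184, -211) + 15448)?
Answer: -807949176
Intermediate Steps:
l(y, u) = 16 - 200*y
(-47000 + 31541)*(l(-184, -211) + 15448) = (-47000 + 31541)*((16 - 200*(-184)) + 15448) = -15459*((16 + 36800) + 15448) = -15459*(36816 + 15448) = -15459*52264 = -807949176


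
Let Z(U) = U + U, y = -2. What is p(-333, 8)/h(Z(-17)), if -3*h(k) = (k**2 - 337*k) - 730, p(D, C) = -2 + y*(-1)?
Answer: 0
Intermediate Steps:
Z(U) = 2*U
p(D, C) = 0 (p(D, C) = -2 - 2*(-1) = -2 + 2 = 0)
h(k) = 730/3 - k**2/3 + 337*k/3 (h(k) = -((k**2 - 337*k) - 730)/3 = -(-730 + k**2 - 337*k)/3 = 730/3 - k**2/3 + 337*k/3)
p(-333, 8)/h(Z(-17)) = 0/(730/3 - (2*(-17))**2/3 + 337*(2*(-17))/3) = 0/(730/3 - 1/3*(-34)**2 + (337/3)*(-34)) = 0/(730/3 - 1/3*1156 - 11458/3) = 0/(730/3 - 1156/3 - 11458/3) = 0/(-11884/3) = 0*(-3/11884) = 0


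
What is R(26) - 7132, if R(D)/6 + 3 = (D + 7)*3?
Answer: -6556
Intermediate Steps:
R(D) = 108 + 18*D (R(D) = -18 + 6*((D + 7)*3) = -18 + 6*((7 + D)*3) = -18 + 6*(21 + 3*D) = -18 + (126 + 18*D) = 108 + 18*D)
R(26) - 7132 = (108 + 18*26) - 7132 = (108 + 468) - 7132 = 576 - 7132 = -6556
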